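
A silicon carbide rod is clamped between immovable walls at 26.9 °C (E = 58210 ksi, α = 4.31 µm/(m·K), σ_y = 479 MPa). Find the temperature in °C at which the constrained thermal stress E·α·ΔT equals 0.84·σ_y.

260 °C

E = 58210 ksi = 401.3 GPa.
E·α·ΔT = 402.4 MPa ⇒ ΔT = 402.4 / (401.3×10³ × 4.31×10⁻⁶) = 232.6 K.
T = 26.9 + 232.6 = 259.5 °C.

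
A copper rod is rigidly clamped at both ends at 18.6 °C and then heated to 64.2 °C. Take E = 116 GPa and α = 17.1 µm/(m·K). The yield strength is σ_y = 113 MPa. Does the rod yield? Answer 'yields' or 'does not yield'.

ΔT = 45.60 K. Constrained thermal stress σ = E·α·ΔT = 116.0×10³ MPa × 17.1×10⁻⁶ × 45.60 = 90.5 MPa (compressive).
Compare to σ_y = 113 MPa: σ < σ_y, so it does not yield.

does not yield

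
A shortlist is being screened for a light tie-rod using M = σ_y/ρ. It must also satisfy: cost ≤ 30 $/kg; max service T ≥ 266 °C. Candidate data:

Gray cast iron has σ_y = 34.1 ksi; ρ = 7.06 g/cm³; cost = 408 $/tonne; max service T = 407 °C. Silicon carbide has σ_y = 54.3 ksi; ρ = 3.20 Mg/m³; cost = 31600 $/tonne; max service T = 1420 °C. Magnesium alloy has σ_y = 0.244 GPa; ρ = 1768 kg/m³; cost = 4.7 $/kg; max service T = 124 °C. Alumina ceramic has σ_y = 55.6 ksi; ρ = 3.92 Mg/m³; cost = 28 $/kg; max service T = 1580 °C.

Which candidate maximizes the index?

alumina ceramic

Screen on constraints: cost ≤ 30 $/kg; max service T ≥ 266 °C. Survivors: gray cast iron, alumina ceramic.
Normalizing units and computing the index:
  gray cast iron: σ_y = 235.1 MPa, ρ = 7060 kg/m³
  alumina ceramic: σ_y = 383.3 MPa, ρ = 3920 kg/m³
  alumina ceramic: M = 97.8 kN·m/kg
  gray cast iron: M = 33.3 kN·m/kg
Alumina ceramic ranks first.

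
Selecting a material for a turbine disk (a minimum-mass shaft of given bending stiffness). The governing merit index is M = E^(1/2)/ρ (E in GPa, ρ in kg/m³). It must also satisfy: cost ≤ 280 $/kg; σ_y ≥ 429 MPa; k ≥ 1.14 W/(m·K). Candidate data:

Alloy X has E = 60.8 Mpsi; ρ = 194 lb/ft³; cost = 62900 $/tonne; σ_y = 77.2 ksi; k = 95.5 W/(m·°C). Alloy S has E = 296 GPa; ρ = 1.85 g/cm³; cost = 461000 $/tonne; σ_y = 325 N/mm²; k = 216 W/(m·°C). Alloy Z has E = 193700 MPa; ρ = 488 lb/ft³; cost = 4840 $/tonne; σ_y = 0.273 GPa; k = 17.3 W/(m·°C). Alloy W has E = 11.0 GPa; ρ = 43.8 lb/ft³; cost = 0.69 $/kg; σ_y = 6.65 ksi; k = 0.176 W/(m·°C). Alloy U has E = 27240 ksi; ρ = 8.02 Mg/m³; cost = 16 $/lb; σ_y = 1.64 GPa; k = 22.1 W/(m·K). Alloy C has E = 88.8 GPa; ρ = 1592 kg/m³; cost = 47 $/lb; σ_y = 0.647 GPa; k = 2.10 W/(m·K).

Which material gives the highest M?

alloy X

Screen on constraints: cost ≤ 280 $/kg; σ_y ≥ 429 MPa; k ≥ 1.14 W/(m·K). Survivors: alloy X, alloy U, alloy C.
In SI units:
  alloy X: E = 419.2 GPa, ρ = 3108 kg/m³
  alloy U: E = 187.8 GPa, ρ = 8020 kg/m³
  alloy C: E = 88.80 GPa, ρ = 1592 kg/m³
  alloy X: M = 6.59×10⁻³
  alloy C: M = 5.92×10⁻³
  alloy U: M = 1.71×10⁻³
The maximum is for alloy X.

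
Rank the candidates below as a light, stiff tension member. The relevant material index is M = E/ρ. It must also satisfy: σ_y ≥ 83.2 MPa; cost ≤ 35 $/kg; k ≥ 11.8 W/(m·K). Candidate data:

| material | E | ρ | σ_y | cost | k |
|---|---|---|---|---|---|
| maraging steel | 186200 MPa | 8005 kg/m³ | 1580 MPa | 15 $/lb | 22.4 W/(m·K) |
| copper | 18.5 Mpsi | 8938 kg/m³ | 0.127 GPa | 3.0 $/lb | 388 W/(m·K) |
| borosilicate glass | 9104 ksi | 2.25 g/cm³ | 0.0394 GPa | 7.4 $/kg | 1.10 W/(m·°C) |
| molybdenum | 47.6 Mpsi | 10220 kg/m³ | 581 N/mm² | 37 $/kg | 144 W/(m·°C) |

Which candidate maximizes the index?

maraging steel

Screen on constraints: σ_y ≥ 83.2 MPa; cost ≤ 35 $/kg; k ≥ 11.8 W/(m·K). Survivors: maraging steel, copper.
Normalizing units and computing the index:
  maraging steel: E = 186.2 GPa, ρ = 8005 kg/m³
  copper: E = 127.6 GPa, ρ = 8938 kg/m³
  maraging steel: M = 23.3 MN·m/kg
  copper: M = 14.3 MN·m/kg
Highest index: maraging steel.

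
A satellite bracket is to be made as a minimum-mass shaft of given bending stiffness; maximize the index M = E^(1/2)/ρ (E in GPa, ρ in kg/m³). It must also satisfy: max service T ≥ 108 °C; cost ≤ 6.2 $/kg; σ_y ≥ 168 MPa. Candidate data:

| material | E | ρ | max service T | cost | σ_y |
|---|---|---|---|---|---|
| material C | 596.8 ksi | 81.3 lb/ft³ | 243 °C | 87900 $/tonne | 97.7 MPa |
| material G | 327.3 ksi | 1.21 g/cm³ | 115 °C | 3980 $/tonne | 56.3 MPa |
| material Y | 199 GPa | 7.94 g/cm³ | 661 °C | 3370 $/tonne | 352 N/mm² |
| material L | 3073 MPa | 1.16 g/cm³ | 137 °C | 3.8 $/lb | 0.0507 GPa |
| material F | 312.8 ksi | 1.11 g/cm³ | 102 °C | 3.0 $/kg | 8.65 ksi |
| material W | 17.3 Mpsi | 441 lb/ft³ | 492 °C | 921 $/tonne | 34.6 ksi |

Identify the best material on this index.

Screen on constraints: max service T ≥ 108 °C; cost ≤ 6.2 $/kg; σ_y ≥ 168 MPa. Survivors: material Y, material W.
Convert each candidate to consistent units, then evaluate M:
  material Y: E = 199.0 GPa, ρ = 7940 kg/m³
  material W: E = 119.3 GPa, ρ = 7064 kg/m³
  material Y: M = 1.78×10⁻³
  material W: M = 1.55×10⁻³
Material Y has the largest M.

material Y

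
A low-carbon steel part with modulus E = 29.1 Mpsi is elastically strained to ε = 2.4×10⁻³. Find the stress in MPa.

482 MPa

E = 29.1 Mpsi = 200.6 GPa.
σ = E·ε = 200600 MPa × 2.4×10⁻³ = 482 MPa.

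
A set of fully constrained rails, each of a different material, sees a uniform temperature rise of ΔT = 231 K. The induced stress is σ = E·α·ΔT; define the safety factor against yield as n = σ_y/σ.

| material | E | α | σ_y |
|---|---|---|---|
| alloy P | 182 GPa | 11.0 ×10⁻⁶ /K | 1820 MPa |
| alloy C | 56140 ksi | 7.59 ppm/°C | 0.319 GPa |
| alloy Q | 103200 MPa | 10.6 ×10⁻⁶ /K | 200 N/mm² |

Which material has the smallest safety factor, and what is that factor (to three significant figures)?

Converting E to GPa, α to ×10⁻⁶/K, σ_y to MPa, then σ and n for each:
  alloy P: E = 182.0, α = 11.0, σ_y = 1820 → σ = 462 MPa, n = 3.94
  alloy C: E = 387.1, α = 7.59, σ_y = 319.0 → σ = 679 MPa, n = 0.470
  alloy Q: E = 103.2, α = 10.6, σ_y = 200.0 → σ = 253 MPa, n = 0.791
Alloy C has the lowest safety factor, n = 0.470.

alloy C, n = 0.470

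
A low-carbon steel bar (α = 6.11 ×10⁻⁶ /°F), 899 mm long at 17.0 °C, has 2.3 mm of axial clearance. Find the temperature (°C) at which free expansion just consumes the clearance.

250 °C

α = 6.11×10⁻⁶/°F × 9/5 = 11.0×10⁻⁶/K.
α·L₀·ΔT = 2.3 mm ⇒ ΔT = 2.3 / (11.0×10⁻⁶ × 899.0) = 232.6 K.
T = 17.0 + 232.6 = 249.6 °C.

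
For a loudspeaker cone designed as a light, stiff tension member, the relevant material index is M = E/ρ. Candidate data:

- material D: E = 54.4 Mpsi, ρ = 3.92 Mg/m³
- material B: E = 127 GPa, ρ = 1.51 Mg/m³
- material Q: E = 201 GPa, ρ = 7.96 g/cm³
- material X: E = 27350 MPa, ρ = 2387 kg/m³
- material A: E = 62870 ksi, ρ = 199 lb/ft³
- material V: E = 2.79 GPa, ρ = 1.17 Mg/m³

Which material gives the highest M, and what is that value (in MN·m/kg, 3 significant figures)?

Putting every candidate on a common basis:
  material D: E = 375.1 GPa, ρ = 3920 kg/m³
  material B: E = 127.0 GPa, ρ = 1510 kg/m³
  material Q: E = 201.0 GPa, ρ = 7960 kg/m³
  material X: E = 27.35 GPa, ρ = 2387 kg/m³
  material A: E = 433.5 GPa, ρ = 3188 kg/m³
  material V: E = 2.790 GPa, ρ = 1170 kg/m³
  material A: M = 136 MN·m/kg
  material D: M = 95.7 MN·m/kg
  material B: M = 84.1 MN·m/kg
  material Q: M = 25.3 MN·m/kg
  material X: M = 11.5 MN·m/kg
  material V: M = 2.38 MN·m/kg
Highest index: material A.

material A, M = 136 MN·m/kg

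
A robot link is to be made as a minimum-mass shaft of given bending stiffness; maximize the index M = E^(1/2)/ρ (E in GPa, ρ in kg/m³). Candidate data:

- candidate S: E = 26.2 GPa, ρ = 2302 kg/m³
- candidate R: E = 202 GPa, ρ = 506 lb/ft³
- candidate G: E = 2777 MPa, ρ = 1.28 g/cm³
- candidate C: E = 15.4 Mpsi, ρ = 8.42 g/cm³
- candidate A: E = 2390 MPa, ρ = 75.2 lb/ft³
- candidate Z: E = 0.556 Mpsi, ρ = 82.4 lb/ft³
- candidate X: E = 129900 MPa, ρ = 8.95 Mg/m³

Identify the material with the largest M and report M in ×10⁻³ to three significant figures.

In SI units:
  candidate S: E = 26.20 GPa, ρ = 2302 kg/m³
  candidate R: E = 202.0 GPa, ρ = 8105 kg/m³
  candidate G: E = 2.777 GPa, ρ = 1280 kg/m³
  candidate C: E = 106.2 GPa, ρ = 8420 kg/m³
  candidate A: E = 2.390 GPa, ρ = 1205 kg/m³
  candidate Z: E = 3.833 GPa, ρ = 1320 kg/m³
  candidate X: E = 129.9 GPa, ρ = 8950 kg/m³
  candidate S: M = 2.22×10⁻³
  candidate R: M = 1.75×10⁻³
  candidate Z: M = 1.48×10⁻³
  candidate G: M = 1.30×10⁻³
  candidate A: M = 1.28×10⁻³
  candidate X: M = 1.27×10⁻³
  candidate C: M = 1.22×10⁻³
Candidate S ranks first.

candidate S, M = 2.22×10⁻³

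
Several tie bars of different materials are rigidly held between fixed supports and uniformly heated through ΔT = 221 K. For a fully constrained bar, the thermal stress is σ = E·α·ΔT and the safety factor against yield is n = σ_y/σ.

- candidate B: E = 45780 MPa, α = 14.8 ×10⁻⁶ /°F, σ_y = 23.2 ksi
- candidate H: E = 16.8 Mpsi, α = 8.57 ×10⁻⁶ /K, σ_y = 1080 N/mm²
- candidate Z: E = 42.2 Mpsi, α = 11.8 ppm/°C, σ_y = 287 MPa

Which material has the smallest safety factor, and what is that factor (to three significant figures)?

With everything in SI (GPa, ×10⁻⁶/K, MPa):
  candidate B: E = 45.78, α = 26.6, σ_y = 160.0 → σ = 270 MPa, n = 0.593
  candidate H: E = 115.8, α = 8.57, σ_y = 1080 → σ = 219 MPa, n = 4.92
  candidate Z: E = 291.0, α = 11.8, σ_y = 287.0 → σ = 759 MPa, n = 0.378
Candidate Z has the lowest safety factor, n = 0.378.

candidate Z, n = 0.378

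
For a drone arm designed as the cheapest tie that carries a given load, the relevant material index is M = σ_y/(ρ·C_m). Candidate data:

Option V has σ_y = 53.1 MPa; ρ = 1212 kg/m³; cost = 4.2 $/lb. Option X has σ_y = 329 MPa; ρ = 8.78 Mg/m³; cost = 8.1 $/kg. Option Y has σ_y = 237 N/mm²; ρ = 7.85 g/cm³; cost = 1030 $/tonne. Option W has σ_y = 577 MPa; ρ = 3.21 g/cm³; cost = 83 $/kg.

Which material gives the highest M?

option Y

Convert each candidate to consistent units, then evaluate M:
  option V: σ_y = 53.10 MPa, ρ = 1212 kg/m³, cost = 9.259 $/kg
  option X: σ_y = 329.0 MPa, ρ = 8780 kg/m³, cost = 8.100 $/kg
  option Y: σ_y = 237.0 MPa, ρ = 7850 kg/m³, cost = 1.030 $/kg
  option W: σ_y = 577.0 MPa, ρ = 3210 kg/m³, cost = 83.00 $/kg
  option Y: M = 29.3 kN·m per $
  option V: M = 4.73 kN·m per $
  option X: M = 4.63 kN·m per $
  option W: M = 2.17 kN·m per $
Option Y has the largest M.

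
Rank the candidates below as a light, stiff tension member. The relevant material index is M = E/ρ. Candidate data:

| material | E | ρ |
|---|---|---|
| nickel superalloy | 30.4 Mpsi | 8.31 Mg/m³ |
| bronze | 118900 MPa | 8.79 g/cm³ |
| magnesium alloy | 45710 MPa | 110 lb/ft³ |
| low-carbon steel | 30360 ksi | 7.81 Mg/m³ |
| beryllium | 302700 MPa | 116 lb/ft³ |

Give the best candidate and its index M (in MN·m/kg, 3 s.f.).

beryllium, M = 163 MN·m/kg

Normalizing units and computing the index:
  nickel superalloy: E = 209.6 GPa, ρ = 8310 kg/m³
  bronze: E = 118.9 GPa, ρ = 8790 kg/m³
  magnesium alloy: E = 45.71 GPa, ρ = 1762 kg/m³
  low-carbon steel: E = 209.3 GPa, ρ = 7810 kg/m³
  beryllium: E = 302.7 GPa, ρ = 1858 kg/m³
  beryllium: M = 163 MN·m/kg
  low-carbon steel: M = 26.8 MN·m/kg
  magnesium alloy: M = 25.9 MN·m/kg
  nickel superalloy: M = 25.2 MN·m/kg
  bronze: M = 13.5 MN·m/kg
Highest index: beryllium.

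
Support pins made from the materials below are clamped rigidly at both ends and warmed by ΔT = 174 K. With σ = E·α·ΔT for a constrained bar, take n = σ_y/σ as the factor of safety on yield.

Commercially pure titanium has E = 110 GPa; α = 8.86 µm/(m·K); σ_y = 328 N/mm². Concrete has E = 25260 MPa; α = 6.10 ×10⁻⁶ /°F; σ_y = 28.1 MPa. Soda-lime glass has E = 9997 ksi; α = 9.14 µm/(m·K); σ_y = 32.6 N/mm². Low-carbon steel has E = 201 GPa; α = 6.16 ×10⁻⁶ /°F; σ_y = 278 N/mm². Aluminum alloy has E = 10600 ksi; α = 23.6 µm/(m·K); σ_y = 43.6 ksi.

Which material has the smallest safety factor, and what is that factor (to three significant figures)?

soda-lime glass, n = 0.297

In consistent units (E in GPa, α in ×10⁻⁶/K, σ_y in MPa):
  commercially pure titanium: E = 110.0, α = 8.86, σ_y = 328.0 → σ = 170 MPa, n = 1.93
  concrete: E = 25.26, α = 11.0, σ_y = 28.10 → σ = 48.3 MPa, n = 0.582
  soda-lime glass: E = 68.93, α = 9.14, σ_y = 32.60 → σ = 110 MPa, n = 0.297
  low-carbon steel: E = 201.0, α = 11.1, σ_y = 278.0 → σ = 388 MPa, n = 0.717
  aluminum alloy: E = 73.08, α = 23.6, σ_y = 300.6 → σ = 300 MPa, n = 1.00
Soda-lime glass has the lowest safety factor, n = 0.297.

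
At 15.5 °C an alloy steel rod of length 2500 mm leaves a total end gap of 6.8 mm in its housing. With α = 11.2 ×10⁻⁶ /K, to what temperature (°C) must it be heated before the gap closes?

α·L₀·ΔT = 6.8 mm ⇒ ΔT = 6.8 / (11.2×10⁻⁶ × 2500.0) = 242.9 K.
T = 15.5 + 242.9 = 258.4 °C.

258 °C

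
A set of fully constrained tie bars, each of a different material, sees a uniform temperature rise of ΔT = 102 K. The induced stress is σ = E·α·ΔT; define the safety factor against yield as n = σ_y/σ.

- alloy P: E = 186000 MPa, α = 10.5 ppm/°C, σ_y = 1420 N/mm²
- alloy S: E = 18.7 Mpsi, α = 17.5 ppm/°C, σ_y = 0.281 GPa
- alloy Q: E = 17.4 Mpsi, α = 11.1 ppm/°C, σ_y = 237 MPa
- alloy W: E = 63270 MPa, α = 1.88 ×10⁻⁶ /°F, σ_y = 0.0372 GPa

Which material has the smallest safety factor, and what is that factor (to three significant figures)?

Converting E to GPa, α to ×10⁻⁶/K, σ_y to MPa, then σ and n for each:
  alloy P: E = 186.0, α = 10.5, σ_y = 1420 → σ = 199 MPa, n = 7.13
  alloy S: E = 128.9, α = 17.5, σ_y = 281.0 → σ = 230 MPa, n = 1.22
  alloy Q: E = 120.0, α = 11.1, σ_y = 237.0 → σ = 136 MPa, n = 1.74
  alloy W: E = 63.27, α = 3.38, σ_y = 37.20 → σ = 21.8 MPa, n = 1.70
Alloy S has the lowest safety factor, n = 1.22.

alloy S, n = 1.22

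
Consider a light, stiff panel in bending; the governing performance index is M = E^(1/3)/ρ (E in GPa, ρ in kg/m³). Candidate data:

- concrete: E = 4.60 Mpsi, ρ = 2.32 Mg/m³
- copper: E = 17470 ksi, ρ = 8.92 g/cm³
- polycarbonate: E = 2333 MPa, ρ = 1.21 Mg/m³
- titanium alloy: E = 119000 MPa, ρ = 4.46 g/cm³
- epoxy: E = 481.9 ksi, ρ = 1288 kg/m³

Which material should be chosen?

concrete

In SI units:
  concrete: E = 31.72 GPa, ρ = 2320 kg/m³
  copper: E = 120.5 GPa, ρ = 8920 kg/m³
  polycarbonate: E = 2.333 GPa, ρ = 1210 kg/m³
  titanium alloy: E = 119.0 GPa, ρ = 4460 kg/m³
  epoxy: E = 3.323 GPa, ρ = 1288 kg/m³
  concrete: M = 1.36×10⁻³
  epoxy: M = 1.16×10⁻³
  titanium alloy: M = 1.10×10⁻³
  polycarbonate: M = 1.10×10⁻³
  copper: M = 0.554×10⁻³
Highest index: concrete.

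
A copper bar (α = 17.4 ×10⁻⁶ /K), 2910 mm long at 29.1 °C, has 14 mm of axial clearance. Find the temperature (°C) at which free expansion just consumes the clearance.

α·L₀·ΔT = 14.0 mm ⇒ ΔT = 14.0 / (17.4×10⁻⁶ × 2910.0) = 276.5 K.
T = 29.1 + 276.5 = 305.6 °C.

306 °C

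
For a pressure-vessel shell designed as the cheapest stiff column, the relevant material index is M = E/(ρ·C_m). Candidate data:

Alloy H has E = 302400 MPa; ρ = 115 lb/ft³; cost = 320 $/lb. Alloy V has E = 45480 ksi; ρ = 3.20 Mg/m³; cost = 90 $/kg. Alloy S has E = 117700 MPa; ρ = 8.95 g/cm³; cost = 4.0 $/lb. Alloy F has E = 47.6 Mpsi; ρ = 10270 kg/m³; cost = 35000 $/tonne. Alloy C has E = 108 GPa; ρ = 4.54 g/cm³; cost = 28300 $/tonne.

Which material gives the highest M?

alloy S

After converting to SI:
  alloy H: E = 302.4 GPa, ρ = 1842 kg/m³, cost = 705.5 $/kg
  alloy V: E = 313.6 GPa, ρ = 3200 kg/m³, cost = 90.00 $/kg
  alloy S: E = 117.7 GPa, ρ = 8950 kg/m³, cost = 8.818 $/kg
  alloy F: E = 328.2 GPa, ρ = 10270 kg/m³, cost = 35.00 $/kg
  alloy C: E = 108.0 GPa, ρ = 4540 kg/m³, cost = 28.30 $/kg
  alloy S: M = 1.49 MN·m per $
  alloy V: M = 1.09 MN·m per $
  alloy F: M = 0.913 MN·m per $
  alloy C: M = 0.841 MN·m per $
  alloy H: M = 0.233 MN·m per $
The maximum is for alloy S.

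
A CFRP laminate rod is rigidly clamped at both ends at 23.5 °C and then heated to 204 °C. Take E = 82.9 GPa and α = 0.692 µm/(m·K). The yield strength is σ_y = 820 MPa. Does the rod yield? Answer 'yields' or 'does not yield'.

ΔT = 180.5 K. Constrained thermal stress σ = E·α·ΔT = 82.90×10³ MPa × 0.692×10⁻⁶ × 180.5 = 10.4 MPa (compressive).
Compare to σ_y = 820 MPa: σ < σ_y, so it does not yield.

does not yield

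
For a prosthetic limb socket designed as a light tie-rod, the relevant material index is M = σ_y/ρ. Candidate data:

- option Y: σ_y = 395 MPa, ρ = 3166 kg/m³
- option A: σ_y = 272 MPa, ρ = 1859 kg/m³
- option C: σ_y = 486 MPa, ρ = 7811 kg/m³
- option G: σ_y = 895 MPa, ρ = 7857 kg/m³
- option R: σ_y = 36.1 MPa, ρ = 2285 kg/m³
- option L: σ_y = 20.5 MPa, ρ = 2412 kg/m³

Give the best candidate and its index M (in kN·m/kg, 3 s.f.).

Evaluate M for each candidate:
  option A: M = 146 kN·m/kg
  option Y: M = 125 kN·m/kg
  option G: M = 114 kN·m/kg
  option C: M = 62.2 kN·m/kg
  option R: M = 15.8 kN·m/kg
  option L: M = 8.50 kN·m/kg
Highest index: option A.

option A, M = 146 kN·m/kg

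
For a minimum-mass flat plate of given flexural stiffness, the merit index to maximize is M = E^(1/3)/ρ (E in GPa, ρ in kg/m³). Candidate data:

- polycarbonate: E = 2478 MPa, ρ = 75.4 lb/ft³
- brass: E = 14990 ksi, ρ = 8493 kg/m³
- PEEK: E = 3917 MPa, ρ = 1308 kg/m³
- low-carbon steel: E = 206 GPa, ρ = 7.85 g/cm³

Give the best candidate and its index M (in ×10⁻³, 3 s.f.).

PEEK, M = 1.21×10⁻³

Normalizing units and computing the index:
  polycarbonate: E = 2.478 GPa, ρ = 1208 kg/m³
  brass: E = 103.4 GPa, ρ = 8493 kg/m³
  PEEK: E = 3.917 GPa, ρ = 1308 kg/m³
  low-carbon steel: E = 206.0 GPa, ρ = 7850 kg/m³
  PEEK: M = 1.21×10⁻³
  polycarbonate: M = 1.12×10⁻³
  low-carbon steel: M = 0.752×10⁻³
  brass: M = 0.553×10⁻³
PEEK ranks first.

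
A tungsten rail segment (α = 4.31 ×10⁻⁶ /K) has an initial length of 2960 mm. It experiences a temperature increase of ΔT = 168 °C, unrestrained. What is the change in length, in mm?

2.14 mm

ΔL = α·L₀·ΔT = 4.31×10⁻⁶ × 2960 mm × 168.0 K = 2.14 mm.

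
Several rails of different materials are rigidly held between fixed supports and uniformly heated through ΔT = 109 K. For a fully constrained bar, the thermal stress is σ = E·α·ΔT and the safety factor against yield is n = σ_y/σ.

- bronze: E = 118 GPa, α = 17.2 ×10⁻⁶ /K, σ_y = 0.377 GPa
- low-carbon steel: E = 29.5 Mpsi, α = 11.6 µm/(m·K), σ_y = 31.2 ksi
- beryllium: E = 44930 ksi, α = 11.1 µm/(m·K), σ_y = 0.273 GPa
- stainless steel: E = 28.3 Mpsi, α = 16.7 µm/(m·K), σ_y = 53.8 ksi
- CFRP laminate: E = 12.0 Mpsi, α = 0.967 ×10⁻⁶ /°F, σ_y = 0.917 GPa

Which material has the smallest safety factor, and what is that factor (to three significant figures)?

Per material, after unit conversion:
  bronze: E = 118.0, α = 17.2, σ_y = 377.0 → σ = 221 MPa, n = 1.70
  low-carbon steel: E = 203.4, α = 11.6, σ_y = 215.1 → σ = 257 MPa, n = 0.836
  beryllium: E = 309.8, α = 11.1, σ_y = 273.0 → σ = 375 MPa, n = 0.728
  stainless steel: E = 195.1, α = 16.7, σ_y = 370.9 → σ = 355 MPa, n = 1.04
  CFRP laminate: E = 82.74, α = 1.74, σ_y = 917.0 → σ = 15.7 MPa, n = 58.4
The minimum is beryllium at n = 0.728.

beryllium, n = 0.728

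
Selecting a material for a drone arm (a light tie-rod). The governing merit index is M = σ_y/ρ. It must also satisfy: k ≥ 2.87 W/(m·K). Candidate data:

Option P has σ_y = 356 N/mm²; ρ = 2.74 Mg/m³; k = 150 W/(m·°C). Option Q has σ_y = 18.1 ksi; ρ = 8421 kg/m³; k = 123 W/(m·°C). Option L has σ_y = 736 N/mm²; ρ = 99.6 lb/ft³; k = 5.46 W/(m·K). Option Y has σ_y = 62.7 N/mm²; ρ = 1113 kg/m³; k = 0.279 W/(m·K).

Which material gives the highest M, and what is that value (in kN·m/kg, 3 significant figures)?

Screen on constraints: k ≥ 2.87 W/(m·K). Survivors: option P, option Q, option L.
After converting to SI:
  option P: σ_y = 356.0 MPa, ρ = 2740 kg/m³
  option Q: σ_y = 124.8 MPa, ρ = 8421 kg/m³
  option L: σ_y = 736.0 MPa, ρ = 1595 kg/m³
  option L: M = 461 kN·m/kg
  option P: M = 130 kN·m/kg
  option Q: M = 14.8 kN·m/kg
Option L has the largest M.

option L, M = 461 kN·m/kg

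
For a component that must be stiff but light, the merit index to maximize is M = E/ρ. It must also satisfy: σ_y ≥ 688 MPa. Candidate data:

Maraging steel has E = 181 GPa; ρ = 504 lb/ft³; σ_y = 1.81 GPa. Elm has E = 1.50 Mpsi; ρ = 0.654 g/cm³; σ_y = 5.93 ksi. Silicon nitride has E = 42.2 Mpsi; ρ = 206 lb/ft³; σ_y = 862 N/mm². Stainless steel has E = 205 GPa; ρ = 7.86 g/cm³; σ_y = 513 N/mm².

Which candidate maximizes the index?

silicon nitride

Screen on constraints: σ_y ≥ 688 MPa. Survivors: maraging steel, silicon nitride.
In SI units:
  maraging steel: E = 181.0 GPa, ρ = 8073 kg/m³
  silicon nitride: E = 291.0 GPa, ρ = 3300 kg/m³
  silicon nitride: M = 88.2 MN·m/kg
  maraging steel: M = 22.4 MN·m/kg
The maximum is for silicon nitride.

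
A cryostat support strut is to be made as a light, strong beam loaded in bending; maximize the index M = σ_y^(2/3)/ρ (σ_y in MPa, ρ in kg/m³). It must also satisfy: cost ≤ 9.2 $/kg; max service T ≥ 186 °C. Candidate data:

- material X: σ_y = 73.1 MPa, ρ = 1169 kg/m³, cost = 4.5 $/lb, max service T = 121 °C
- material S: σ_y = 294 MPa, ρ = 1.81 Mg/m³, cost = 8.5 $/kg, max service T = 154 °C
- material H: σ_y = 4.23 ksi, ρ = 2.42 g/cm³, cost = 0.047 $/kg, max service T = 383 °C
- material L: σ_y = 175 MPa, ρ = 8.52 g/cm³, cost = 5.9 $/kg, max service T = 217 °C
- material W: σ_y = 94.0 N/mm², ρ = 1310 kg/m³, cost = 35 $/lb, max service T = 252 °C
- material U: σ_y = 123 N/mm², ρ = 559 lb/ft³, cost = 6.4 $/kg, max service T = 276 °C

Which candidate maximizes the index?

material H

Screen on constraints: cost ≤ 9.2 $/kg; max service T ≥ 186 °C. Survivors: material H, material L, material U.
After converting to SI:
  material H: σ_y = 29.16 MPa, ρ = 2420 kg/m³
  material L: σ_y = 175.0 MPa, ρ = 8520 kg/m³
  material U: σ_y = 123.0 MPa, ρ = 8954 kg/m³
  material H: M = 3.92×10⁻³
  material L: M = 3.67×10⁻³
  material U: M = 2.76×10⁻³
The maximum is for material H.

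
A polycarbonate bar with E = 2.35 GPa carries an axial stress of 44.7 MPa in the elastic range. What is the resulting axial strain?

0.0190

ε = σ/E = 44.7 / 2350 = 0.0190.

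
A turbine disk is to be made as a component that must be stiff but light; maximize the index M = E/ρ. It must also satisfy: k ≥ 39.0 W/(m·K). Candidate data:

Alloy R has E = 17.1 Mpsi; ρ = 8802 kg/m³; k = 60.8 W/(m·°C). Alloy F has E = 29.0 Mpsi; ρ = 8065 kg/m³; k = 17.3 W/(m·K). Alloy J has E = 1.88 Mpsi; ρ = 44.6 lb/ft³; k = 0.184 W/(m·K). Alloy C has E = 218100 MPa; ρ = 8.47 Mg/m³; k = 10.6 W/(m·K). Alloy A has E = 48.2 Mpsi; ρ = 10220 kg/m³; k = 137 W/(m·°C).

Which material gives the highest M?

Screen on constraints: k ≥ 39.0 W/(m·K). Survivors: alloy R, alloy A.
Normalizing units and computing the index:
  alloy R: E = 117.9 GPa, ρ = 8802 kg/m³
  alloy A: E = 332.3 GPa, ρ = 10220 kg/m³
  alloy A: M = 32.5 MN·m/kg
  alloy R: M = 13.4 MN·m/kg
The maximum is for alloy A.

alloy A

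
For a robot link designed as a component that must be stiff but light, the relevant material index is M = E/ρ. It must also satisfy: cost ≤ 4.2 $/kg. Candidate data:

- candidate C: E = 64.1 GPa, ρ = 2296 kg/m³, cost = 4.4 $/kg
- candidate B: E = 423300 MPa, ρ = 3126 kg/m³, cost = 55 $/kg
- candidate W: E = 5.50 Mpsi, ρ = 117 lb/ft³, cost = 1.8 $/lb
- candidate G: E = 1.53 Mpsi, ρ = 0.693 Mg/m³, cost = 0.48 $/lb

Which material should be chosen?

Screen on constraints: cost ≤ 4.2 $/kg. Survivors: candidate W, candidate G.
Putting every candidate on a common basis:
  candidate W: E = 37.92 GPa, ρ = 1874 kg/m³
  candidate G: E = 10.55 GPa, ρ = 693.0 kg/m³
  candidate W: M = 20.2 MN·m/kg
  candidate G: M = 15.2 MN·m/kg
The maximum is for candidate W.

candidate W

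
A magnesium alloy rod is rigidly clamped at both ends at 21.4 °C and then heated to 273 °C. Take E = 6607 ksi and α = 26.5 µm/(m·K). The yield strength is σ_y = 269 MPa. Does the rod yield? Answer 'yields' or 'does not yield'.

yields

E = 6607 ksi = 45.55 GPa.
ΔT = 251.6 K. Constrained thermal stress σ = E·α·ΔT = 45.55×10³ MPa × 26.5×10⁻⁶ × 251.6 = 304 MPa (compressive).
Compare to σ_y = 269 MPa: σ ≥ σ_y, so it yields.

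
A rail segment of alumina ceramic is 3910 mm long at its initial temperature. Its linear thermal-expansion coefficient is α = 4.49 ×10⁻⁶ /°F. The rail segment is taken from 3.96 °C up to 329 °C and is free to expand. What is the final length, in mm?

3920.3 mm

Convert α: 4.49×10⁻⁶/°F × (9/5) = 8.08×10⁻⁶/K.
ΔT = 329 − 3.96 = 325.0 K.
ΔL = α·L₀·ΔT = 8.08×10⁻⁶ × 3910 mm × 325.0 K = 10.3 mm.
L = L₀ + ΔL = 3910 + 10.3 = 3920.3 mm.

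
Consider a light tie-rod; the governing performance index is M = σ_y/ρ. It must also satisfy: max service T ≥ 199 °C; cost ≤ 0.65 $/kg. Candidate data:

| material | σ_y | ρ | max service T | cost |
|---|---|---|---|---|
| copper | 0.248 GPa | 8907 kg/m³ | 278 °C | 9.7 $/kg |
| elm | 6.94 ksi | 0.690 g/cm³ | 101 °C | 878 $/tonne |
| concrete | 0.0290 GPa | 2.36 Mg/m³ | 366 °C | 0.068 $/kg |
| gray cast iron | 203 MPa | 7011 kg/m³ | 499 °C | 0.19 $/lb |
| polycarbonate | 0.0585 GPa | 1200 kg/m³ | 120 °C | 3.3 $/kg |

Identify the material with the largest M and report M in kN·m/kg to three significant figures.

Screen on constraints: max service T ≥ 199 °C; cost ≤ 0.65 $/kg. Survivors: concrete, gray cast iron.
Normalizing units and computing the index:
  concrete: σ_y = 29.00 MPa, ρ = 2360 kg/m³
  gray cast iron: σ_y = 203.0 MPa, ρ = 7011 kg/m³
  gray cast iron: M = 29.0 kN·m/kg
  concrete: M = 12.3 kN·m/kg
Gray cast iron has the largest M.

gray cast iron, M = 29.0 kN·m/kg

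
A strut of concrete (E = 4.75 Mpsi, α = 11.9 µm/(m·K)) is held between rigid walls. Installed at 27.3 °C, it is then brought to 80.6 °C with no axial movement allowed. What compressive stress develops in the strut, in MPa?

20.8 MPa

E = 4.75 Mpsi = 32.75 GPa.
ΔT = 53.30 K. Constrained thermal stress σ = E·α·ΔT = 32.75×10³ MPa × 11.9×10⁻⁶ × 53.30 = 20.8 MPa (compressive).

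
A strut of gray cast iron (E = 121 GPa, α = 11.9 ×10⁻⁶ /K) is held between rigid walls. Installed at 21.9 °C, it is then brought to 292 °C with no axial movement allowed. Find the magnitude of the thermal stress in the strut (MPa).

389 MPa

ΔT = 270.1 K. Constrained thermal stress σ = E·α·ΔT = 121.0×10³ MPa × 11.9×10⁻⁶ × 270.1 = 389 MPa (compressive).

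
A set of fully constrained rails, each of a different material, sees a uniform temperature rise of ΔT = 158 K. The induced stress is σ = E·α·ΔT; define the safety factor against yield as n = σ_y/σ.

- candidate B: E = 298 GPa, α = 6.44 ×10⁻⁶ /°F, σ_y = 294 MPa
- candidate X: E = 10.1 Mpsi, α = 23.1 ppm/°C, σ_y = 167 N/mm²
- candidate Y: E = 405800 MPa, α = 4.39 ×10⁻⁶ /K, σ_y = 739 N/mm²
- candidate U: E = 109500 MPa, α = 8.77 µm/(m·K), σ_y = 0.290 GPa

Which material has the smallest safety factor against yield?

Converting E to GPa, α to ×10⁻⁶/K, σ_y to MPa, then σ and n for each:
  candidate B: E = 298.0, α = 11.6, σ_y = 294.0 → σ = 546 MPa, n = 0.539
  candidate X: E = 69.64, α = 23.1, σ_y = 167.0 → σ = 254 MPa, n = 0.657
  candidate Y: E = 405.8, α = 4.39, σ_y = 739.0 → σ = 281 MPa, n = 2.63
  candidate U: E = 109.5, α = 8.77, σ_y = 290.0 → σ = 152 MPa, n = 1.91
The minimum is candidate B at n = 0.539.

candidate B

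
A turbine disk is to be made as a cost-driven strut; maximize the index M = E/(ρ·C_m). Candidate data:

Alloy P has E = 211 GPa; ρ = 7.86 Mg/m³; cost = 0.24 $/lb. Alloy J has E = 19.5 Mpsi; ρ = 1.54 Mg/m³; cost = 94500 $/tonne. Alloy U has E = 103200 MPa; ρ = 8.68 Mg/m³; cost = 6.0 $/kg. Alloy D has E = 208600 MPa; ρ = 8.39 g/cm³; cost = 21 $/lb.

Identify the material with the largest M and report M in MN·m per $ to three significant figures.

alloy P, M = 50.7 MN·m per $

Normalizing units and computing the index:
  alloy P: E = 211.0 GPa, ρ = 7860 kg/m³, cost = 0.5291 $/kg
  alloy J: E = 134.4 GPa, ρ = 1540 kg/m³, cost = 94.50 $/kg
  alloy U: E = 103.2 GPa, ρ = 8680 kg/m³, cost = 6.000 $/kg
  alloy D: E = 208.6 GPa, ρ = 8390 kg/m³, cost = 46.30 $/kg
  alloy P: M = 50.7 MN·m per $
  alloy U: M = 1.98 MN·m per $
  alloy J: M = 0.924 MN·m per $
  alloy D: M = 0.537 MN·m per $
The maximum is for alloy P.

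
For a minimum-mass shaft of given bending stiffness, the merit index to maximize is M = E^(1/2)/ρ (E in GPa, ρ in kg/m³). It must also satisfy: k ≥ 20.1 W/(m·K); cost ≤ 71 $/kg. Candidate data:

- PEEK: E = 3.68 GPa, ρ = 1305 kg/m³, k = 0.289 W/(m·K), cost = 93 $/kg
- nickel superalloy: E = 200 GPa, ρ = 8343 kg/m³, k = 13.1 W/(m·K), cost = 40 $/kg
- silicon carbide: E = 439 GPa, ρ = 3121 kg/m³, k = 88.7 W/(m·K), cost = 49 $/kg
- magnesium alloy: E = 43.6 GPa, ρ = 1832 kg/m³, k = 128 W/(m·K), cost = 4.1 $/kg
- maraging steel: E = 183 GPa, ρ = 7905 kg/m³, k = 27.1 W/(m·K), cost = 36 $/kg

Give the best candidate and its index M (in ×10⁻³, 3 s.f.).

silicon carbide, M = 6.71×10⁻³

Screen on constraints: k ≥ 20.1 W/(m·K); cost ≤ 71 $/kg. Survivors: silicon carbide, magnesium alloy, maraging steel.
Per-candidate index values:
  silicon carbide: M = 6.71×10⁻³
  magnesium alloy: M = 3.60×10⁻³
  maraging steel: M = 1.71×10⁻³
Silicon carbide ranks first.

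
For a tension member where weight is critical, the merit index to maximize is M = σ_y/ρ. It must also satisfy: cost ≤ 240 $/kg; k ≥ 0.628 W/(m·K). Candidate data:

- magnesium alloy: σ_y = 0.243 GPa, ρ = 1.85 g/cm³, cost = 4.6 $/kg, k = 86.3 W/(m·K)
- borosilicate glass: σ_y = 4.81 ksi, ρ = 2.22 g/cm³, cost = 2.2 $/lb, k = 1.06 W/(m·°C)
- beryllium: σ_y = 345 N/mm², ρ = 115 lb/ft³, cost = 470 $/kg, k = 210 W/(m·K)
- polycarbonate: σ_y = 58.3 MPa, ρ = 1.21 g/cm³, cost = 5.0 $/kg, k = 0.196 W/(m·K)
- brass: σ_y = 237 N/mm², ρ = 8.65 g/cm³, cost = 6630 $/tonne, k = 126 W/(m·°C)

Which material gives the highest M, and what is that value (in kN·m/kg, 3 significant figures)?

magnesium alloy, M = 131 kN·m/kg

Screen on constraints: cost ≤ 240 $/kg; k ≥ 0.628 W/(m·K). Survivors: magnesium alloy, borosilicate glass, brass.
Normalizing units and computing the index:
  magnesium alloy: σ_y = 243.0 MPa, ρ = 1850 kg/m³
  borosilicate glass: σ_y = 33.16 MPa, ρ = 2220 kg/m³
  brass: σ_y = 237.0 MPa, ρ = 8650 kg/m³
  magnesium alloy: M = 131 kN·m/kg
  brass: M = 27.4 kN·m/kg
  borosilicate glass: M = 14.9 kN·m/kg
Magnesium alloy has the largest M.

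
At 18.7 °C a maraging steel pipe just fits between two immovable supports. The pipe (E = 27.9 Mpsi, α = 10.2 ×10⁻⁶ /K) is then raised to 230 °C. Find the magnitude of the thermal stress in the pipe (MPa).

E = 27.9 Mpsi = 192.4 GPa.
ΔT = 211.3 K. Constrained thermal stress σ = E·α·ΔT = 192.4×10³ MPa × 10.2×10⁻⁶ × 211.3 = 415 MPa (compressive).

415 MPa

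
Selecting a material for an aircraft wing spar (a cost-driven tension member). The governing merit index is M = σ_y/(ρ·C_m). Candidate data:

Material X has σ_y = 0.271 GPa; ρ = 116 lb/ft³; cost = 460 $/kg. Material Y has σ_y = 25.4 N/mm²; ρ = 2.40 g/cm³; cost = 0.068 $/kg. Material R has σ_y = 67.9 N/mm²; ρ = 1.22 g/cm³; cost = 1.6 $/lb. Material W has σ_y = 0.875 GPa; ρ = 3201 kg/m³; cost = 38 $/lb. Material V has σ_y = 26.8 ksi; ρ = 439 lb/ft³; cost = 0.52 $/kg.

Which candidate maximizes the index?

In SI units:
  material X: σ_y = 271.0 MPa, ρ = 1858 kg/m³, cost = 460.0 $/kg
  material Y: σ_y = 25.40 MPa, ρ = 2400 kg/m³, cost = 0.06800 $/kg
  material R: σ_y = 67.90 MPa, ρ = 1220 kg/m³, cost = 3.527 $/kg
  material W: σ_y = 875.0 MPa, ρ = 3201 kg/m³, cost = 83.77 $/kg
  material V: σ_y = 184.8 MPa, ρ = 7032 kg/m³, cost = 0.5200 $/kg
  material Y: M = 156 kN·m per $
  material V: M = 50.5 kN·m per $
  material R: M = 15.8 kN·m per $
  material W: M = 3.26 kN·m per $
  material X: M = 0.317 kN·m per $
The maximum is for material Y.

material Y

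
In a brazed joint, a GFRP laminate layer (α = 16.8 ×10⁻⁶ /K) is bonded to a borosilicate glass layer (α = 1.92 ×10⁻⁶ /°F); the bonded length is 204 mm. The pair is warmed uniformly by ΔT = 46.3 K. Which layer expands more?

borosilicate glass: α = 1.92×10⁻⁶/°F × 9/5 = 3.46×10⁻⁶/K.
α(GFRP laminate) = 16.8×10⁻⁶/K vs α(borosilicate glass) = 3.46×10⁻⁶/K.
Higher α expands more for the same ΔT: GFRP laminate.

GFRP laminate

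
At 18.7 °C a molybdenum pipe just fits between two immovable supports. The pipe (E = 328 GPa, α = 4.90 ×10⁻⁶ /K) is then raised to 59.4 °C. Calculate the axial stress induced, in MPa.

ΔT = 40.70 K. Constrained thermal stress σ = E·α·ΔT = 328.0×10³ MPa × 4.90×10⁻⁶ × 40.70 = 65.4 MPa (compressive).

65.4 MPa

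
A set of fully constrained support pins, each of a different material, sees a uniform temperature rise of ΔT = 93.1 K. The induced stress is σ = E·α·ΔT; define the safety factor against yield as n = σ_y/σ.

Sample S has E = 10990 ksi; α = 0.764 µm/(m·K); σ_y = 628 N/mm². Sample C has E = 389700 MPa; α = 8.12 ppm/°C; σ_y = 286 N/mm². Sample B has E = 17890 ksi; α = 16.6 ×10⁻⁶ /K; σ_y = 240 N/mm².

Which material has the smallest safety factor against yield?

sample C

Per material, after unit conversion:
  sample S: E = 75.77, α = 0.764, σ_y = 628.0 → σ = 5.39 MPa, n = 117
  sample C: E = 389.7, α = 8.12, σ_y = 286.0 → σ = 295 MPa, n = 0.971
  sample B: E = 123.3, α = 16.6, σ_y = 240.0 → σ = 191 MPa, n = 1.26
Smallest n: sample C with n = 0.971.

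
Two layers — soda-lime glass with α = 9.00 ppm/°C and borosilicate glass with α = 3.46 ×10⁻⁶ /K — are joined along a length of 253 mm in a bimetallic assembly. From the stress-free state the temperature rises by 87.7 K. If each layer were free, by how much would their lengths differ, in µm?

123 µm

Δα = |9.00 − 3.46|×10⁻⁶/K = 5.54×10⁻⁶/K.
ΔL_mismatch = Δα·L·ΔT = 5.54×10⁻⁶ × 253.0 mm × 87.7 K = 123 µm.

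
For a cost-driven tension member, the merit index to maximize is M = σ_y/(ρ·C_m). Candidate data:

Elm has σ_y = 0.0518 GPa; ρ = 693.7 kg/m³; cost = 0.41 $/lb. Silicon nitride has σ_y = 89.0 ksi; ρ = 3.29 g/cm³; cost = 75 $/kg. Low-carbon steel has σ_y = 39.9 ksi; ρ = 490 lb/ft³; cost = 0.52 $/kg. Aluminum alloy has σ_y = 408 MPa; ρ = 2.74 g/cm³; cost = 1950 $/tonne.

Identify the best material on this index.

elm

Normalizing units and computing the index:
  elm: σ_y = 51.80 MPa, ρ = 693.7 kg/m³, cost = 0.9039 $/kg
  silicon nitride: σ_y = 613.6 MPa, ρ = 3290 kg/m³, cost = 75.00 $/kg
  low-carbon steel: σ_y = 275.1 MPa, ρ = 7849 kg/m³, cost = 0.5200 $/kg
  aluminum alloy: σ_y = 408.0 MPa, ρ = 2740 kg/m³, cost = 1.950 $/kg
  elm: M = 82.6 kN·m per $
  aluminum alloy: M = 76.4 kN·m per $
  low-carbon steel: M = 67.4 kN·m per $
  silicon nitride: M = 2.49 kN·m per $
The maximum is for elm.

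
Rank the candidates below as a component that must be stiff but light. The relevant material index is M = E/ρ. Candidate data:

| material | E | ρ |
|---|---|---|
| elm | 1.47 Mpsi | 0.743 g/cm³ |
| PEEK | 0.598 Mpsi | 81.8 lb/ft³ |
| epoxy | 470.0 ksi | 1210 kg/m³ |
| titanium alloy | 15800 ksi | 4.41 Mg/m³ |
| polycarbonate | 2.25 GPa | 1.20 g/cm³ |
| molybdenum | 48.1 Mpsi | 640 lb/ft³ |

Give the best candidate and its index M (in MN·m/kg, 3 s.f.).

molybdenum, M = 32.3 MN·m/kg

After converting to SI:
  elm: E = 10.14 GPa, ρ = 743.0 kg/m³
  PEEK: E = 4.123 GPa, ρ = 1310 kg/m³
  epoxy: E = 3.241 GPa, ρ = 1210 kg/m³
  titanium alloy: E = 108.9 GPa, ρ = 4410 kg/m³
  polycarbonate: E = 2.250 GPa, ρ = 1200 kg/m³
  molybdenum: E = 331.6 GPa, ρ = 10250 kg/m³
  molybdenum: M = 32.3 MN·m/kg
  titanium alloy: M = 24.7 MN·m/kg
  elm: M = 13.6 MN·m/kg
  PEEK: M = 3.15 MN·m/kg
  epoxy: M = 2.68 MN·m/kg
  polycarbonate: M = 1.88 MN·m/kg
Molybdenum ranks first.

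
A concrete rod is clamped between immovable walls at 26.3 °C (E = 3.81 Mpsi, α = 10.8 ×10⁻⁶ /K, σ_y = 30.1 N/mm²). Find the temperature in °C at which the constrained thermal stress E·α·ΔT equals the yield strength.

E = 3.81 Mpsi = 26.27 GPa.
σ_y = 30.1 N/mm² = 30.10 MPa.
E·α·ΔT = 30.10 MPa ⇒ ΔT = 30.10 / (26.27×10³ × 10.8×10⁻⁶) = 106.1 K.
T = 26.3 + 106.1 = 132.4 °C.

132 °C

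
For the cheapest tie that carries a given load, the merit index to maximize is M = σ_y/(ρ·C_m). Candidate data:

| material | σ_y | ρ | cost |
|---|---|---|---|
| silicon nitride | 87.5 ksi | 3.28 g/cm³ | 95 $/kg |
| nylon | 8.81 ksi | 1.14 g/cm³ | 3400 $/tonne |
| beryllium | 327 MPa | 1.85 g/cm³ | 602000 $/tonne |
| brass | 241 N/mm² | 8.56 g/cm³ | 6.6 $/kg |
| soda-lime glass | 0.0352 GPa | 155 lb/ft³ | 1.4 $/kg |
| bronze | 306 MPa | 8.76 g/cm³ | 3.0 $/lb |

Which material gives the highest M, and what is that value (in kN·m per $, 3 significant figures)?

After converting to SI:
  silicon nitride: σ_y = 603.3 MPa, ρ = 3280 kg/m³, cost = 95.00 $/kg
  nylon: σ_y = 60.74 MPa, ρ = 1140 kg/m³, cost = 3.400 $/kg
  beryllium: σ_y = 327.0 MPa, ρ = 1850 kg/m³, cost = 602.0 $/kg
  brass: σ_y = 241.0 MPa, ρ = 8560 kg/m³, cost = 6.600 $/kg
  soda-lime glass: σ_y = 35.20 MPa, ρ = 2483 kg/m³, cost = 1.400 $/kg
  bronze: σ_y = 306.0 MPa, ρ = 8760 kg/m³, cost = 6.614 $/kg
  nylon: M = 15.7 kN·m per $
  soda-lime glass: M = 10.1 kN·m per $
  bronze: M = 5.28 kN·m per $
  brass: M = 4.27 kN·m per $
  silicon nitride: M = 1.94 kN·m per $
  beryllium: M = 0.294 kN·m per $
Nylon ranks first.

nylon, M = 15.7 kN·m per $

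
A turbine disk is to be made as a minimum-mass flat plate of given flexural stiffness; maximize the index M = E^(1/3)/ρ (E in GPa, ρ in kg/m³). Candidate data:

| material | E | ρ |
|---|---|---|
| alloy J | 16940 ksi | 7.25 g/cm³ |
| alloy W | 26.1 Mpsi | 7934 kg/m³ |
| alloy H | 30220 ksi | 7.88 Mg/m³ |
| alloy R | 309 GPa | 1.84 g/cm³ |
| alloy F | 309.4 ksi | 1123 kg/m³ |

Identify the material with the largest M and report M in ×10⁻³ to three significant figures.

alloy R, M = 3.67×10⁻³

Putting every candidate on a common basis:
  alloy J: E = 116.8 GPa, ρ = 7250 kg/m³
  alloy W: E = 180.0 GPa, ρ = 7934 kg/m³
  alloy H: E = 208.4 GPa, ρ = 7880 kg/m³
  alloy R: E = 309.0 GPa, ρ = 1840 kg/m³
  alloy F: E = 2.133 GPa, ρ = 1123 kg/m³
  alloy R: M = 3.67×10⁻³
  alloy F: M = 1.15×10⁻³
  alloy H: M = 0.752×10⁻³
  alloy W: M = 0.712×10⁻³
  alloy J: M = 0.674×10⁻³
Alloy R has the largest M.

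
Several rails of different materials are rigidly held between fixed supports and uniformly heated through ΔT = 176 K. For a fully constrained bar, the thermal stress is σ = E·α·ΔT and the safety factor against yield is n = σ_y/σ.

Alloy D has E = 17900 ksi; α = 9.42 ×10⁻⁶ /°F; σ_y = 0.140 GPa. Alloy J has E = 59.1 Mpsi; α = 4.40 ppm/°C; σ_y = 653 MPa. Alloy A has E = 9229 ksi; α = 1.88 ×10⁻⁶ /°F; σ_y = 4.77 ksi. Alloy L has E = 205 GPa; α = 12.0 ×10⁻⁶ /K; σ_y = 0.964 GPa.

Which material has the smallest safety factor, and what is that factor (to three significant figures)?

With everything in SI (GPa, ×10⁻⁶/K, MPa):
  alloy D: E = 123.4, α = 17.0, σ_y = 140.0 → σ = 368 MPa, n = 0.380
  alloy J: E = 407.5, α = 4.40, σ_y = 653.0 → σ = 316 MPa, n = 2.07
  alloy A: E = 63.63, α = 3.38, σ_y = 32.89 → σ = 37.9 MPa, n = 0.868
  alloy L: E = 205.0, α = 12.0, σ_y = 964.0 → σ = 433 MPa, n = 2.23
Smallest n: alloy D with n = 0.380.

alloy D, n = 0.380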